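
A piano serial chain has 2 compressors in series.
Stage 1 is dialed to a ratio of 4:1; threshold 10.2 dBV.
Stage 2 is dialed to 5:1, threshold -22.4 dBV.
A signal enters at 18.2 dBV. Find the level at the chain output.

Stage 1: 8 dB above 10.2 dBV, reduced 4:1 to 2 dB above → 12.2 dBV.
Stage 2: 34.6 dB above -22.4 dBV, reduced 5:1 to 6.92 dB above → -15.48 dBV.

-15.48 dBV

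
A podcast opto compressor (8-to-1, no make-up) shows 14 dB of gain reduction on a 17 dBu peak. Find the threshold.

1 dBu

Gain reduction = 17 − 3 = 14 dB; output overshoot = GR / (R − 1) = 14 / 7 = 2 dB.
Threshold = output − output overshoot = 3 − 2 = 1 dBu.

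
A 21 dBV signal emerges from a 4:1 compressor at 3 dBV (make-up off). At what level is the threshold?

-3 dBV

Gain reduction = 21 − 3 = 18 dB; output overshoot = GR / (R − 1) = 18 / 3 = 6 dB.
Threshold = output − output overshoot = 3 − 6 = -3 dBV.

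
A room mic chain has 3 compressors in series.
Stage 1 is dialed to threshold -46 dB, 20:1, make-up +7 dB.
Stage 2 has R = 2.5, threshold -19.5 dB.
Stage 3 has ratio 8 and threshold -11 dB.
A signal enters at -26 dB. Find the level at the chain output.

Stage 1: 20 dB above -46 dB, reduced 20:1 to 1 dB above → -45 dB; +7 dB make-up → -38 dB.
Stage 2: below threshold (-38 ≤ -19.5); passes unchanged; output -38 dB.
Stage 3: -38 dB is at or below the -11 dB threshold — no compression; output -38 dB.

-38 dB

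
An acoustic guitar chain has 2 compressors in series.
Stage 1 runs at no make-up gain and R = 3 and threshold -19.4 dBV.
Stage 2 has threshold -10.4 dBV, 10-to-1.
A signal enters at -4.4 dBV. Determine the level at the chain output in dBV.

Stage 1: overshoot 15 dB → 15/3 = 5 dB → -14.4 dBV.
Stage 2: -14.4 dBV is at or below the -10.4 dBV threshold — no compression; output -14.4 dBV.

-14.4 dBV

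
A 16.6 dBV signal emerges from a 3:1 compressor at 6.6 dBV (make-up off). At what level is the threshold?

1.6 dBV

Input is 15 dB above T (since output overshoot × R = input overshoot: (6.6 − T)·3 = 16.6 − T gives T = 1.6 dBV).
Check: 1.6 + (16.6 − 1.6)/3 = 1.6 + 5 = 6.6 dBV. ✓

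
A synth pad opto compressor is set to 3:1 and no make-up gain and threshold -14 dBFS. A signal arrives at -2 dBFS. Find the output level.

-10 dBFS

The input is 12 dB above the -14 dBFS threshold.
At 3:1 the overshoot is divided by 3, leaving 4 dB above threshold.
So the level is -14 + 4 = -10 dBFS.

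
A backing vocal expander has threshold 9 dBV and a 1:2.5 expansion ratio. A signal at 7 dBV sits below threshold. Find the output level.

4 dBV

The input is 2 dB below the 9 dBV threshold.
A 1:2.5 expander multiplies undershoot by 2.5: 2 × 2.5 = 5 dB below threshold.
Output = 9 − 5 = 4 dBV.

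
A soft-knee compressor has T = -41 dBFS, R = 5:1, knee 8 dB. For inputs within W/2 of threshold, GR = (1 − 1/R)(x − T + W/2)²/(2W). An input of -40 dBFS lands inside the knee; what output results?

-41.25 dBFS

x − T + W/2 = -40 − (-41) + 4 = 5.
GR = (1 − 1/5) × 5² / 16 = 0.8 × 25 / 16 = 1.25 dB.
Output = -40 − 1.25 = -41.25 dBFS.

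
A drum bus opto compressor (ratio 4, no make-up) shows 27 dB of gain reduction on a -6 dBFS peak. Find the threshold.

Input is 36 dB above T (since output overshoot × R = input overshoot: (-33 − T)·4 = -6 − T gives T = -42 dBFS).
Check: -42 + (-6 − (-42))/4 = -42 + 9 = -33 dBFS. ✓

-42 dBFS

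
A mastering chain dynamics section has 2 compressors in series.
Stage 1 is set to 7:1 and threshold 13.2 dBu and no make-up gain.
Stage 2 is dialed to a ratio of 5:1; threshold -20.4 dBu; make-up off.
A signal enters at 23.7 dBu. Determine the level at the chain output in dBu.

-13.38 dBu

Stage 1: 10.5 dB above 13.2 dBu, reduced 7:1 to 1.5 dB above → 14.7 dBu.
Stage 2: 35.1 dB above -20.4 dBu, reduced 5:1 to 7.02 dB above → -13.38 dBu.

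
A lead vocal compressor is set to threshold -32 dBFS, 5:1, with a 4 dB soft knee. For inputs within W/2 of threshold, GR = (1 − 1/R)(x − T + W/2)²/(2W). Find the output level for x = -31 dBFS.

-31.9 dBFS

x − T + W/2 = -31 − (-32) + 2 = 3.
GR = (1 − 1/5) × 3² / 8 = 0.8 × 9 / 8 = 0.9 dB.
Output = -31 − 0.9 = -31.9 dBFS.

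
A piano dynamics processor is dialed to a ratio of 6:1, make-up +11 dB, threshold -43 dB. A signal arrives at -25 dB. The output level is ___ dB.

-29 dB

Overshoot: -25 − (-43) = 18 dB.
The 18 dB excess becomes 3 dB after 6:1 reduction.
That puts the output at -40 dB; make-up adds 11 dB, giving -29 dB.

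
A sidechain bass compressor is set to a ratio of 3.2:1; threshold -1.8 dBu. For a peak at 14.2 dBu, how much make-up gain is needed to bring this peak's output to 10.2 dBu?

7 dB

The peak compresses to -1.8 + 16/3.2 = 3.2 dBu.
To reach 10.2 dBu requires 10.2 − 3.2 = 7 dB of make-up.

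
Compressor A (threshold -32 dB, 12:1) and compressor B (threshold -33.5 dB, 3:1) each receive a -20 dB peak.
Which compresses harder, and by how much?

A, by 2 dB

A: GR = 12 − 12/12 = 11 dB.
B: GR = 13.5 − 13.5/3 = 9 dB.
A applies 2 dB more gain reduction.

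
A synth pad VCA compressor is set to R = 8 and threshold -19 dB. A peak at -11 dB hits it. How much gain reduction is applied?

7 dB

Overshoot = -11 − (-19) = 8 dB.
A 8:1 ratio leaves 1 dB of that excess.
GR = overshoot in − overshoot out = 8 − 1 = 7 dB.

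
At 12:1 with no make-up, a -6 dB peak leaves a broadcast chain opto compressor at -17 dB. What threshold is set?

Gain reduction = -6 − (-17) = 11 dB; output overshoot = GR / (R − 1) = 11 / 11 = 1 dB.
Threshold = output − output overshoot = -17 − 1 = -18 dB.

-18 dB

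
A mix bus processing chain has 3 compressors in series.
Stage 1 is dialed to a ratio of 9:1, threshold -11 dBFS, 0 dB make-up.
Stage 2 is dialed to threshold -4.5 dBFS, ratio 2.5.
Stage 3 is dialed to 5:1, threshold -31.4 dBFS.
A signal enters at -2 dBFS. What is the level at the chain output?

Stage 1: -2 dBFS is 9 dB over -11 dBFS; at 9:1 that becomes 1 dB over, giving -10 dBFS.
Stage 2: below threshold (-10 ≤ -4.5); passes unchanged; output -10 dBFS.
Stage 3: overshoot 21.4 dB → 21.4/5 = 4.28 dB → -27.12 dBFS.

-27.12 dBFS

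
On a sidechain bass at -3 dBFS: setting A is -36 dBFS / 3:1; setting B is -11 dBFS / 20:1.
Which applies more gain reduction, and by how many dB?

A: overshoot 33 dB → output overshoot 11 dB → GR 22 dB.
B: overshoot 8 dB → output overshoot 0.4 dB → GR 7.6 dB.
A reduces 14.4 dB more.

A, by 14.4 dB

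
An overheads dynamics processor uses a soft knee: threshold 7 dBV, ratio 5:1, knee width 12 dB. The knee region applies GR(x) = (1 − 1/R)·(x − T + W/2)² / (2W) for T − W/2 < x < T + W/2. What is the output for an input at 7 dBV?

x − T + W/2 = 7 − 7 + 6 = 6.
GR = (1 − 1/5) × 6² / 24 = 0.8 × 36 / 24 = 1.2 dB.
Output = 7 − 1.2 = 5.8 dBV.

5.8 dBV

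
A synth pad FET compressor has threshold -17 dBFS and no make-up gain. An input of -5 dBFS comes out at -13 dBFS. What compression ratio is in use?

Input overshoot = -5 − (-17) = 12 dB; output overshoot = -13 − (-17) = 4 dB.
Ratio = 12 / 4 = 3.

3:1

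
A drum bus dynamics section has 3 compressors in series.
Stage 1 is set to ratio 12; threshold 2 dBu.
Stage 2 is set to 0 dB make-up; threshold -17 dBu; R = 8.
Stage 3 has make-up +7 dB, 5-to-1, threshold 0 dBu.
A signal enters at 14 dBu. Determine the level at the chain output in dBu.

Stage 1: 14 dBu is 12 dB over 2 dBu; at 12:1 that becomes 1 dB over, giving 3 dBu.
Stage 2: overshoot 20 dB → 20/8 = 2.5 dB → -14.5 dBu.
Stage 3: -14.5 dBu ≤ 0 dBu, so stage 3 doesn't engage; make-up brings it to -7.5 dBu.

-7.5 dBu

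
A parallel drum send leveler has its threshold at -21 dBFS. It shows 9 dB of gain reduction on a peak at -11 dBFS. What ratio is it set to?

Input overshoot = -11 − (-21) = 10 dB.
Output overshoot = 10 − 9 = 1 dB.
Ratio = input overshoot / output overshoot = 10 / 1 = 10.

10:1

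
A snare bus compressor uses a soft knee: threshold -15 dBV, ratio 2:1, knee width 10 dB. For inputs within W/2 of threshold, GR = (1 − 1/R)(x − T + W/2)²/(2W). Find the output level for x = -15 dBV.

-15.625 dBV

x − T + W/2 = -15 − (-15) + 5 = 5.
GR = (1 − 1/2) × 5² / 20 = 0.5 × 25 / 20 = 0.625 dB.
Output = -15 − 0.625 = -15.625 dBV.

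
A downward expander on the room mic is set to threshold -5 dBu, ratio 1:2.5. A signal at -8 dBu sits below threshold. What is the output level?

-12.5 dBu

The input is 3 dB below the -5 dBu threshold.
A 1:2.5 expander multiplies undershoot by 2.5: 3 × 2.5 = 7.5 dB below threshold.
Output = -5 − 7.5 = -12.5 dBu.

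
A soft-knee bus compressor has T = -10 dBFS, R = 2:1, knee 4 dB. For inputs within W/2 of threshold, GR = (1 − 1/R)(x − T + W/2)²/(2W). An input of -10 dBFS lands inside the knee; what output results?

-10.25 dBFS

x − T + W/2 = -10 − (-10) + 2 = 2.
GR = (1 − 1/2) × 2² / 8 = 0.5 × 4 / 8 = 0.25 dB.
Output = -10 − 0.25 = -10.25 dBFS.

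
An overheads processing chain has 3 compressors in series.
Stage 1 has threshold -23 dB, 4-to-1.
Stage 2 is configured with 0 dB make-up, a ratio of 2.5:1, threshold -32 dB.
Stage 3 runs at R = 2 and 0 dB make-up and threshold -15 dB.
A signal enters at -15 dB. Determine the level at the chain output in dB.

-27.6 dB

Stage 1: 8 dB above -23 dB, reduced 4:1 to 2 dB above → -21 dB.
Stage 2: 11 dB above -32 dB, reduced 2.5:1 to 4.4 dB above → -27.6 dB.
Stage 3: -27.6 dB is at or below the -15 dB threshold — no compression; output -27.6 dB.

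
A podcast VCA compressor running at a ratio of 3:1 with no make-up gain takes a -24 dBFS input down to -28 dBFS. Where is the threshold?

-30 dBFS

Let T be the threshold. Output overshoot = (input overshoot)/R, so -28 − T = (-24 − T)/3.
3·(-28 − T) = -24 − T → 2·T = -84 − (-24) = -60.
T = -60/2 = -30 dBFS.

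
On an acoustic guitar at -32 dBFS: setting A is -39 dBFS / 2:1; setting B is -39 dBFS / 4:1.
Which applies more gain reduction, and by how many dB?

B, by 1.75 dB

A: overshoot 7 dB → output overshoot 3.5 dB → GR 3.5 dB.
B: overshoot 7 dB → output overshoot 1.75 dB → GR 5.25 dB.
B applies 1.75 dB more gain reduction.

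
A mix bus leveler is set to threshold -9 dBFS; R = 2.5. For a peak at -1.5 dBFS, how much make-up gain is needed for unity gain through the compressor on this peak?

The peak compresses to -9 + 7.5/2.5 = -6 dBFS.
To reach -1.5 dBFS requires -1.5 − (-6) = 4.5 dB of make-up.

4.5 dB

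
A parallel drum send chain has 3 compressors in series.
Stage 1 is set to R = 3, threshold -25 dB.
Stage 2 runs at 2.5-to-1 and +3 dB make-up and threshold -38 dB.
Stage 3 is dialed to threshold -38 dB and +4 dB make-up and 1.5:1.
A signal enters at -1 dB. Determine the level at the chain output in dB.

Stage 1: overshoot 24 dB → 24/3 = 8 dB → -17 dB.
Stage 2: -17 dB is 21 dB over -38 dB; at 2.5:1 that becomes 8.4 dB over, giving -29.6 dB; +3 dB make-up → -26.6 dB.
Stage 3: 11.4 dB above -38 dB, reduced 1.5:1 to 7.6 dB above → -30.4 dB; +4 dB make-up → -26.4 dB.

-26.4 dB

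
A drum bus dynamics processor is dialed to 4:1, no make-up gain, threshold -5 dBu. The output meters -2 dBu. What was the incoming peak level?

That's 3 dB above the -5 dBu threshold.
Input overshoot = R × output overshoot = 12 dB → input = -5 + 12 = 7 dBu.

7 dBu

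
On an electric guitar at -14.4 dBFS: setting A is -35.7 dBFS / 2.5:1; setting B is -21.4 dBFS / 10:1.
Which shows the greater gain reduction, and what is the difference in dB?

A, by 6.48 dB

A: GR = 21.3 − 21.3/2.5 = 12.78 dB.
B: GR = 7 − 7/10 = 6.3 dB.
A reduces 6.48 dB more.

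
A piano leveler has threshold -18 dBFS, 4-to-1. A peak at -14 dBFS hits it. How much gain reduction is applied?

The signal is 4 dB above threshold.
After 4:1 compression the overshoot becomes 4/4 = 1 dB.
So the signal is attenuated by 4 − 1 = 3 dB.

3 dB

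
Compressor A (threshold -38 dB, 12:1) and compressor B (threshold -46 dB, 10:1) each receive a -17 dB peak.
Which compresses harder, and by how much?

A: overshoot 21 dB → output overshoot 1.75 dB → GR 19.25 dB.
B: overshoot 29 dB → output overshoot 2.9 dB → GR 26.1 dB.
B applies 6.85 dB more gain reduction.

B, by 6.85 dB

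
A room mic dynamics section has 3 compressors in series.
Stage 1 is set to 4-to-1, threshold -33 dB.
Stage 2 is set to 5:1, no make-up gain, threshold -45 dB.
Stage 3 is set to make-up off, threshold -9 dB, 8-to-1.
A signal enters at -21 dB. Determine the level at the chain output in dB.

Stage 1: 12 dB above -33 dB, reduced 4:1 to 3 dB above → -30 dB.
Stage 2: overshoot 15 dB → 15/5 = 3 dB → -42 dB.
Stage 3: -42 dB ≤ -9 dB, so stage 3 doesn't engage; output -42 dB.

-42 dB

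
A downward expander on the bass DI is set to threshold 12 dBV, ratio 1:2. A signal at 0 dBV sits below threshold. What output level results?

Below threshold, a 1:2 expander applies gain = (2−1)×(T − x) of attenuation.
(2−1) × 12 = 12 dB, so output = 0 − 12 = -12 dBV.

-12 dBV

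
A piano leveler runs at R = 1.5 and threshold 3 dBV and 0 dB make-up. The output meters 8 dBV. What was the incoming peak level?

10.5 dBV

That's 5 dB above the 3 dBV threshold.
Before 1.5:1 compression the overshoot was 5 × 1.5 = 7.5 dB, so input = 3 + 7.5 = 10.5 dBV.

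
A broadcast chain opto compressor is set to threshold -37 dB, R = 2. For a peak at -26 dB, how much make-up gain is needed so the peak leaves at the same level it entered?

Without make-up, output = threshold + overshoot/2 = -37 + 5.5 = -31.5 dB.
Gap to target: 5.5 dB.

5.5 dB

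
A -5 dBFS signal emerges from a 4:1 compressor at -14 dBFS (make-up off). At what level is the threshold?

-17 dBFS

Let T be the threshold. Output overshoot = (input overshoot)/R, so -14 − T = (-5 − T)/4.
4·(-14 − T) = -5 − T → 3·T = -56 − (-5) = -51.
T = -51/3 = -17 dBFS.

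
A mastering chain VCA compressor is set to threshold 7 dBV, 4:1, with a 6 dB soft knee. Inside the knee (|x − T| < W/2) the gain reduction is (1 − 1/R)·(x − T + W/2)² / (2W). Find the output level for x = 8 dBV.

7 dBV

x − T + W/2 = 8 − 7 + 3 = 4.
GR = (1 − 1/4) × 4² / 12 = 0.75 × 16 / 12 = 1 dB.
Output = 8 − 1 = 7 dBV.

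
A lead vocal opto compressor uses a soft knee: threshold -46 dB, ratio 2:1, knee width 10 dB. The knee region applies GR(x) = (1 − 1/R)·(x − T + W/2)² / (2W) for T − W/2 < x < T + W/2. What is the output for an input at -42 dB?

x − T + W/2 = -42 − (-46) + 5 = 9.
GR = (1 − 1/2) × 9² / 20 = 0.5 × 81 / 20 = 2.025 dB.
Output = -42 − 2.025 = -44.025 dB.

-44.025 dB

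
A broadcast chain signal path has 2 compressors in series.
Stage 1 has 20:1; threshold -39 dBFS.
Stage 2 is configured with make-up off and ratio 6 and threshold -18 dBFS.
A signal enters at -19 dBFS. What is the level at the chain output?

-38 dBFS

Stage 1: 20 dB above -39 dBFS, reduced 20:1 to 1 dB above → -38 dBFS.
Stage 2: -38 dBFS ≤ -18 dBFS, so stage 2 doesn't engage; output -38 dBFS.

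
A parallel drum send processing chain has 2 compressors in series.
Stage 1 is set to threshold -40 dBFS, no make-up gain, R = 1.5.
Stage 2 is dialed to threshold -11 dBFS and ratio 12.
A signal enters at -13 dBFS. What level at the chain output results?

-22 dBFS

Stage 1: 27 dB above -40 dBFS, reduced 1.5:1 to 18 dB above → -22 dBFS.
Stage 2: -22 dBFS is at or below the -11 dBFS threshold — no compression; output -22 dBFS.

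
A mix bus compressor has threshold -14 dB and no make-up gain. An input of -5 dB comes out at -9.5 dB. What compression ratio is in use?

Input overshoot = -5 − (-14) = 9 dB; output overshoot = -9.5 − (-14) = 4.5 dB.
Ratio = 9 / 4.5 = 2.

2:1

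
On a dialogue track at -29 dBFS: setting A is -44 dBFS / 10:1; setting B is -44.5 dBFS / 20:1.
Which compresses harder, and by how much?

A: GR = 15 − 15/10 = 13.5 dB.
B: GR = 15.5 − 15.5/20 = 14.725 dB.
B applies 1.225 dB more gain reduction.

B, by 1.225 dB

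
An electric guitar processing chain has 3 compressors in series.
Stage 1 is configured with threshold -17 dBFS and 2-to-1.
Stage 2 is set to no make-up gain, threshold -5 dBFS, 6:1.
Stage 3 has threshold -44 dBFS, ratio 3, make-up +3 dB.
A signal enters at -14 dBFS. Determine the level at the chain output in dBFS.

Stage 1: 3 dB above -17 dBFS, reduced 2:1 to 1.5 dB above → -15.5 dBFS.
Stage 2: -15.5 dBFS is at or below the -5 dBFS threshold — no compression; output -15.5 dBFS.
Stage 3: 28.5 dB above -44 dBFS, reduced 3:1 to 9.5 dB above → -34.5 dBFS; +3 dB make-up → -31.5 dBFS.

-31.5 dBFS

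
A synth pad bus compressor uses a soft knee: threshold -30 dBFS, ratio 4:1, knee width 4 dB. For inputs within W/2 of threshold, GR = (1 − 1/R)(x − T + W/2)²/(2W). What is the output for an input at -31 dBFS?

-31.09375 dBFS

x − T + W/2 = -31 − (-30) + 2 = 1.
GR = (1 − 1/4) × 1² / 8 = 0.75 × 1 / 8 = 0.09375 dB.
Output = -31 − 0.09375 = -31.09375 dBFS.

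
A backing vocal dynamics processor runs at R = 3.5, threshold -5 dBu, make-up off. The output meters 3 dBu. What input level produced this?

23 dBu

That's 8 dB above the -5 dBu threshold.
Undo the ratio: input overshoot = 8 × 3.5 = 28 dB, giving input = 23 dBu.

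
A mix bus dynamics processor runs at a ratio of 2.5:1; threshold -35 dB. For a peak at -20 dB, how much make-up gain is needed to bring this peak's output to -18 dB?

11 dB

Overshoot 15 dB → 15/2.5 = 6 dB after compression, so the compressed level is -35 + 6 = -29 dB.
Make-up = target − compressed = -18 − (-29) = 11 dB.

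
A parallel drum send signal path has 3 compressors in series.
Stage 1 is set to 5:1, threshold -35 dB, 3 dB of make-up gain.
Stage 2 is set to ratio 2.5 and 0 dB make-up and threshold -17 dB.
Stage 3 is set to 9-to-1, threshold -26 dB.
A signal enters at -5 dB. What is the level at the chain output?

-26 dB

Stage 1: -5 dB is 30 dB over -35 dB; at 5:1 that becomes 6 dB over, giving -29 dB; +3 dB make-up → -26 dB.
Stage 2: -26 dB ≤ -17 dB, so stage 2 doesn't engage; output -26 dB.
Stage 3: below threshold (-26 ≤ -26); passes unchanged; output -26 dB.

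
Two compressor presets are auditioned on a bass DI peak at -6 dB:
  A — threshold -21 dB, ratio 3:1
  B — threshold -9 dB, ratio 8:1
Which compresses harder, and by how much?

A: 15 dB over, compressed to 5 dB over, so 10 dB of GR.
B: 3 dB over, compressed to 0.375 dB over, so 2.625 dB of GR.
A reduces 7.375 dB more.

A, by 7.375 dB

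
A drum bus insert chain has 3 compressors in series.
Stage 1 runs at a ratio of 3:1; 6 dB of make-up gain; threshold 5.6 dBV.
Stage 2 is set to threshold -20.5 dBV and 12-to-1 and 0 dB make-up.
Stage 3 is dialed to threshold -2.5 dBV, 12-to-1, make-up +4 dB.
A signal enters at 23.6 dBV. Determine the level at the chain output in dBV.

Stage 1: overshoot 18 dB → 18/3 = 6 dB → 11.6 dBV; +6 dB make-up → 17.6 dBV.
Stage 2: 17.6 dBV is 38.1 dB over -20.5 dBV; at 12:1 that becomes 3.175 dB over, giving -17.325 dBV.
Stage 3: -17.325 dBV is at or below the -2.5 dBV threshold — no compression; make-up brings it to -13.325 dBV.

-13.325 dBV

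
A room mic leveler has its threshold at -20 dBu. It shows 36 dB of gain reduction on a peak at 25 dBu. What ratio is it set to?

5:1

Input overshoot = 25 − (-20) = 45 dB.
Output overshoot = 45 − 36 = 9 dB.
Ratio = input overshoot / output overshoot = 45 / 9 = 5.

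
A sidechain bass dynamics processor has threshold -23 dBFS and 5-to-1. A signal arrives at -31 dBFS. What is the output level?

-31 dBFS

-31 dBFS is 8 dB below the -23 dBFS threshold, so no gain reduction is applied.
Output = input = -31 dBFS.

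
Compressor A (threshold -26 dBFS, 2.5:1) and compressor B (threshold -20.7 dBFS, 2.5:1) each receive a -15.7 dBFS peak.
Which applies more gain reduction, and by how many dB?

A, by 3.18 dB

A: overshoot 10.3 dB → output overshoot 4.12 dB → GR 6.18 dB.
B: overshoot 5 dB → output overshoot 2 dB → GR 3 dB.
A applies 3.18 dB more gain reduction.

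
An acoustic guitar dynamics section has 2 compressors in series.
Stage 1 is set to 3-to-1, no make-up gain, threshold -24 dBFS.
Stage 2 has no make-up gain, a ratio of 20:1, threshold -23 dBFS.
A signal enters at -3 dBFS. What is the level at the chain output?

Stage 1: overshoot 21 dB → 21/3 = 7 dB → -17 dBFS.
Stage 2: -17 dBFS is 6 dB over -23 dBFS; at 20:1 that becomes 0.3 dB over, giving -22.7 dBFS.

-22.7 dBFS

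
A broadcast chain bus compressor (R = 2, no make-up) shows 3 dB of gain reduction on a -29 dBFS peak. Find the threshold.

-35 dBFS

Input is 6 dB above T (since output overshoot × R = input overshoot: (-32 − T)·2 = -29 − T gives T = -35 dBFS).
Check: -35 + (-29 − (-35))/2 = -35 + 3 = -32 dBFS. ✓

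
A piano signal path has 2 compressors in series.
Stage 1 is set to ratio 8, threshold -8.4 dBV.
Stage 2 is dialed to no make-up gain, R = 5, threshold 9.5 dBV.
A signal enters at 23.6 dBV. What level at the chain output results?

Stage 1: 32 dB above -8.4 dBV, reduced 8:1 to 4 dB above → -4.4 dBV.
Stage 2: -4.4 dBV is at or below the 9.5 dBV threshold — no compression; output -4.4 dBV.

-4.4 dBV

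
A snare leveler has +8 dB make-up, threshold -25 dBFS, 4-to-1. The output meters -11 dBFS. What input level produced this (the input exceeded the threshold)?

Stripping the +8 dB make-up gives -19 dBFS at the gain stage.
The compressed level sits -19 − (-25) = 6 dB over threshold.
Undo the ratio: input overshoot = 6 × 4 = 24 dB, giving input = -1 dBFS.

-1 dBFS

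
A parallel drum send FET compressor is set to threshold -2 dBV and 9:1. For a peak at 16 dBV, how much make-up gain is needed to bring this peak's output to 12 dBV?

Without make-up, output = threshold + overshoot/9 = -2 + 2 = 0 dBV.
Gap to target: 12 dB.

12 dB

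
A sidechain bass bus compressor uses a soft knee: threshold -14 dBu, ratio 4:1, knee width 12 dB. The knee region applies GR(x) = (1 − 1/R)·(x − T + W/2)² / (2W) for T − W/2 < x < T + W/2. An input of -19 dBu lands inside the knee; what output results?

-19.03125 dBu

x − T + W/2 = -19 − (-14) + 6 = 1.
GR = (1 − 1/4) × 1² / 24 = 0.75 × 1 / 24 = 0.03125 dB.
Output = -19 − 0.03125 = -19.03125 dBu.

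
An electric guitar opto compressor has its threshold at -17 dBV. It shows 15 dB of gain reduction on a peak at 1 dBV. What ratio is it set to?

Input overshoot = 1 − (-17) = 18 dB.
Output overshoot = 18 − 15 = 3 dB.
Ratio = input overshoot / output overshoot = 18 / 3 = 6.

6:1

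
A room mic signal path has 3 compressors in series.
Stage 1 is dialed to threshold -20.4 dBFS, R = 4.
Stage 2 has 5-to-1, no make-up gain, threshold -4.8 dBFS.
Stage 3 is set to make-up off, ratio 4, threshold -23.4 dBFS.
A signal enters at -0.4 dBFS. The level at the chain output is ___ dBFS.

Stage 1: 20 dB above -20.4 dBFS, reduced 4:1 to 5 dB above → -15.4 dBFS.
Stage 2: -15.4 dBFS is at or below the -4.8 dBFS threshold — no compression; output -15.4 dBFS.
Stage 3: 8 dB above -23.4 dBFS, reduced 4:1 to 2 dB above → -21.4 dBFS.

-21.4 dBFS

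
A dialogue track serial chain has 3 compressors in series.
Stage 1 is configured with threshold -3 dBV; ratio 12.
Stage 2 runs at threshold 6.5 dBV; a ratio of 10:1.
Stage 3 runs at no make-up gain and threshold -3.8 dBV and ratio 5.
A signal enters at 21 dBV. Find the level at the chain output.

Stage 1: 24 dB above -3 dBV, reduced 12:1 to 2 dB above → -1 dBV.
Stage 2: below threshold (-1 ≤ 6.5); passes unchanged; output -1 dBV.
Stage 3: overshoot 2.8 dB → 2.8/5 = 0.56 dB → -3.24 dBV.

-3.24 dBV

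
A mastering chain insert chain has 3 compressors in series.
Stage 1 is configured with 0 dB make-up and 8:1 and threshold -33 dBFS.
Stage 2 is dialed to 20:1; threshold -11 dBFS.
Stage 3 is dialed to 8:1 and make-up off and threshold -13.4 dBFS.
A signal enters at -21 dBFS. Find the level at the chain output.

-31.5 dBFS

Stage 1: -21 dBFS is 12 dB over -33 dBFS; at 8:1 that becomes 1.5 dB over, giving -31.5 dBFS.
Stage 2: -31.5 dBFS ≤ -11 dBFS, so stage 2 doesn't engage; output -31.5 dBFS.
Stage 3: -31.5 dBFS ≤ -13.4 dBFS, so stage 3 doesn't engage; output -31.5 dBFS.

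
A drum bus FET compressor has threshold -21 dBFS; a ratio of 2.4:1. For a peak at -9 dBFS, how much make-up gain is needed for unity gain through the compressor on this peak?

The peak compresses to -21 + 12/2.4 = -16 dBFS.
To reach -9 dBFS requires -9 − (-16) = 7 dB of make-up.

7 dB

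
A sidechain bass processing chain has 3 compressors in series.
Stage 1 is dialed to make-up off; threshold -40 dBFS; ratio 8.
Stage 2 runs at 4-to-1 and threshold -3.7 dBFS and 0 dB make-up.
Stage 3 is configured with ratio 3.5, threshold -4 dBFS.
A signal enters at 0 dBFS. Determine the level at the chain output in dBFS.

Stage 1: 40 dB above -40 dBFS, reduced 8:1 to 5 dB above → -35 dBFS.
Stage 2: -35 dBFS is at or below the -3.7 dBFS threshold — no compression; output -35 dBFS.
Stage 3: -35 dBFS is at or below the -4 dBFS threshold — no compression; output -35 dBFS.

-35 dBFS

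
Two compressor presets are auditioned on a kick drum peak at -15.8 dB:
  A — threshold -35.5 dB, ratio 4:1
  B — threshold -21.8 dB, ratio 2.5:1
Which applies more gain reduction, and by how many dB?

A, by 11.175 dB

A: 19.7 dB over, compressed to 4.925 dB over, so 14.775 dB of GR.
B: 6 dB over, compressed to 2.4 dB over, so 3.6 dB of GR.
Difference: 11.175 dB in favour of A.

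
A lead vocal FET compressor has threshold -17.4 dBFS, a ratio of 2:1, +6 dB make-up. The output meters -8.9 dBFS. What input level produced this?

Before make-up, the level was -8.9 − 6 = -14.9 dBFS.
That's 2.5 dB above the -17.4 dBFS threshold.
Before 2:1 compression the overshoot was 2.5 × 2 = 5 dB, so input = -17.4 + 5 = -12.4 dBFS.

-12.4 dBFS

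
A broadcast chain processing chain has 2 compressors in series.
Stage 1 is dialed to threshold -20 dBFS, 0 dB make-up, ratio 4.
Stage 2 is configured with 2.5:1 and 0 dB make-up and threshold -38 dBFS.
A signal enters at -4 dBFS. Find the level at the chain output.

Stage 1: overshoot 16 dB → 16/4 = 4 dB → -16 dBFS.
Stage 2: overshoot 22 dB → 22/2.5 = 8.8 dB → -29.2 dBFS.

-29.2 dBFS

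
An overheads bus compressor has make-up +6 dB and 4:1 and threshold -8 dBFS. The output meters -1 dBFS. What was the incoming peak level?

Stripping the +6 dB make-up gives -7 dBFS at the gain stage.
The compressed level sits -7 − (-8) = 1 dB over threshold.
Input overshoot = R × output overshoot = 4 dB → input = -8 + 4 = -4 dBFS.

-4 dBFS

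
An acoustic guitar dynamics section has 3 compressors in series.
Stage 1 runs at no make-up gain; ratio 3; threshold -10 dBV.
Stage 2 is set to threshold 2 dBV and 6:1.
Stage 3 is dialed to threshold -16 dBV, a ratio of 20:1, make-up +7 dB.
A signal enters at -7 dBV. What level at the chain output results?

Stage 1: -7 dBV is 3 dB over -10 dBV; at 3:1 that becomes 1 dB over, giving -9 dBV.
Stage 2: below threshold (-9 ≤ 2); passes unchanged; output -9 dBV.
Stage 3: 7 dB above -16 dBV, reduced 20:1 to 0.35 dB above → -15.65 dBV; +7 dB make-up → -8.65 dBV.

-8.65 dBV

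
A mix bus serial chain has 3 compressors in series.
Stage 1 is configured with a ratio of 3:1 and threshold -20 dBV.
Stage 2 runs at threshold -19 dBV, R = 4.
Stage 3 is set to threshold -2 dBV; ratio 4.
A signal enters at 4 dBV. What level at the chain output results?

Stage 1: 4 dBV is 24 dB over -20 dBV; at 3:1 that becomes 8 dB over, giving -12 dBV.
Stage 2: overshoot 7 dB → 7/4 = 1.75 dB → -17.25 dBV.
Stage 3: -17.25 dBV is at or below the -2 dBV threshold — no compression; output -17.25 dBV.

-17.25 dBV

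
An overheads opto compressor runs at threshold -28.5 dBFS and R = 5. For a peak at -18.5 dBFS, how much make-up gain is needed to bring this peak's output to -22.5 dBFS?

4 dB

Overshoot 10 dB → 10/5 = 2 dB after compression, so the compressed level is -28.5 + 2 = -26.5 dBFS.
Make-up = target − compressed = -22.5 − (-26.5) = 4 dB.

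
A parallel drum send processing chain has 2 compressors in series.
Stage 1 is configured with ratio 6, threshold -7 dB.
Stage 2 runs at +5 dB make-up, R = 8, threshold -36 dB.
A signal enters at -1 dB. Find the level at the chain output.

Stage 1: overshoot 6 dB → 6/6 = 1 dB → -6 dB.
Stage 2: -6 dB is 30 dB over -36 dB; at 8:1 that becomes 3.75 dB over, giving -32.25 dB; +5 dB make-up → -27.25 dB.

-27.25 dB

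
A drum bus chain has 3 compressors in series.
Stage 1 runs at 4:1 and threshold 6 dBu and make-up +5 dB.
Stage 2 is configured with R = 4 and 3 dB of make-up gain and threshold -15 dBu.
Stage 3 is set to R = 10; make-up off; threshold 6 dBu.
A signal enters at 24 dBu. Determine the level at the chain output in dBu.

-4.375 dBu

Stage 1: 18 dB above 6 dBu, reduced 4:1 to 4.5 dB above → 10.5 dBu; +5 dB make-up → 15.5 dBu.
Stage 2: 30.5 dB above -15 dBu, reduced 4:1 to 7.625 dB above → -7.375 dBu; +3 dB make-up → -4.375 dBu.
Stage 3: below threshold (-4.375 ≤ 6); passes unchanged; output -4.375 dBu.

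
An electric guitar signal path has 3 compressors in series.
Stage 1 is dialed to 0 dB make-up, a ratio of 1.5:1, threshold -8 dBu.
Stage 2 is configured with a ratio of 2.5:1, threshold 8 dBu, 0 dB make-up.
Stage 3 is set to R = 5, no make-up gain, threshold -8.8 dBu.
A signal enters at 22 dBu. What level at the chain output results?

Stage 1: overshoot 30 dB → 30/1.5 = 20 dB → 12 dBu.
Stage 2: 12 dBu is 4 dB over 8 dBu; at 2.5:1 that becomes 1.6 dB over, giving 9.6 dBu.
Stage 3: overshoot 18.4 dB → 18.4/5 = 3.68 dB → -5.12 dBu.

-5.12 dBu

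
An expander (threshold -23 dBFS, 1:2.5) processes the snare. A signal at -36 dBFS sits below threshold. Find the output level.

Below threshold, a 1:2.5 expander applies gain = (2.5−1)×(T − x) of attenuation.
(2.5−1) × 13 = 19.5 dB, so output = -36 − 19.5 = -55.5 dBFS.

-55.5 dBFS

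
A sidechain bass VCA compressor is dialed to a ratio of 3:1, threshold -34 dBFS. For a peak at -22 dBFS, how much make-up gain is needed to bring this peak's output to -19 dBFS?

11 dB

Without make-up, output = threshold + overshoot/3 = -34 + 4 = -30 dBFS.
Gap to target: 11 dB.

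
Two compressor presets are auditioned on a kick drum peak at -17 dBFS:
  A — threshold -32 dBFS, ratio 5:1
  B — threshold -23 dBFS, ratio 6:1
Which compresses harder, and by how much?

A, by 7 dB

A: 15 dB over, compressed to 3 dB over, so 12 dB of GR.
B: 6 dB over, compressed to 1 dB over, so 5 dB of GR.
A applies 7 dB more gain reduction.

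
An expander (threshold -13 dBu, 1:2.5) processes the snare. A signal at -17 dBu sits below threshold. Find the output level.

Undershoot = (-13) − (-17) = 4 dB.
At 1:2.5, that expands to 10 dB under threshold.
Output = -13 − 10 = -23 dBu.

-23 dBu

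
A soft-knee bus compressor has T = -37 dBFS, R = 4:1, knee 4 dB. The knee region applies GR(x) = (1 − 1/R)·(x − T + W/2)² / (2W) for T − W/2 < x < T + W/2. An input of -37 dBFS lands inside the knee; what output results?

x − T + W/2 = -37 − (-37) + 2 = 2.
GR = (1 − 1/4) × 2² / 8 = 0.75 × 4 / 8 = 0.375 dB.
Output = -37 − 0.375 = -37.375 dBFS.

-37.375 dBFS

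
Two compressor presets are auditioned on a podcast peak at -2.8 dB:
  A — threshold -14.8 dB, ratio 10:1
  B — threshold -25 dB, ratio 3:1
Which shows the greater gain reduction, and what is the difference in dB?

A: 12 dB over, compressed to 1.2 dB over, so 10.8 dB of GR.
B: 22.2 dB over, compressed to 7.4 dB over, so 14.8 dB of GR.
Difference: 4 dB in favour of B.

B, by 4 dB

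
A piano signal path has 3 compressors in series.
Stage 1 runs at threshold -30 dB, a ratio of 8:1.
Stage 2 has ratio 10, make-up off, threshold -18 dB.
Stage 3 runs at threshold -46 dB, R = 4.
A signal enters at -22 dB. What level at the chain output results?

-41.75 dB

Stage 1: overshoot 8 dB → 8/8 = 1 dB → -29 dB.
Stage 2: below threshold (-29 ≤ -18); passes unchanged; output -29 dB.
Stage 3: 17 dB above -46 dB, reduced 4:1 to 4.25 dB above → -41.75 dB.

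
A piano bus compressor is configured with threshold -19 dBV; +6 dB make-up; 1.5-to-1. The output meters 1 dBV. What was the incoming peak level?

Stripping the +6 dB make-up gives -5 dBV at the gain stage.
The compressed level sits -5 − (-19) = 14 dB over threshold.
Input overshoot = R × output overshoot = 21 dB → input = -19 + 21 = 2 dBV.

2 dBV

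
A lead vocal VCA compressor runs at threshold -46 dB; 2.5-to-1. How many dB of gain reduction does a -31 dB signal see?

-31 dB exceeds the threshold by 15 dB.
A 2.5:1 ratio leaves 6 dB of that excess.
GR = overshoot in − overshoot out = 15 − 6 = 9 dB.

9 dB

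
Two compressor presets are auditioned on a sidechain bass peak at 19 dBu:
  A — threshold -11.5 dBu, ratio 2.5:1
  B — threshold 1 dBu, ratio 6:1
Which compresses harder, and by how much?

A, by 3.3 dB

A: 30.5 dB over, compressed to 12.2 dB over, so 18.3 dB of GR.
B: 18 dB over, compressed to 3 dB over, so 15 dB of GR.
A applies 3.3 dB more gain reduction.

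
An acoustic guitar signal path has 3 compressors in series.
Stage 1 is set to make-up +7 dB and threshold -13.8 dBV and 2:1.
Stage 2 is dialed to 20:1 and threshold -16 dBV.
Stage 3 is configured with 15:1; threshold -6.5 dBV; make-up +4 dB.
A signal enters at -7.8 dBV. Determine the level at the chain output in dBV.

Stage 1: -7.8 dBV is 6 dB over -13.8 dBV; at 2:1 that becomes 3 dB over, giving -10.8 dBV; +7 dB make-up → -3.8 dBV.
Stage 2: -3.8 dBV is 12.2 dB over -16 dBV; at 20:1 that becomes 0.61 dB over, giving -15.39 dBV.
Stage 3: -15.39 dBV ≤ -6.5 dBV, so stage 3 doesn't engage; make-up brings it to -11.39 dBV.

-11.39 dBV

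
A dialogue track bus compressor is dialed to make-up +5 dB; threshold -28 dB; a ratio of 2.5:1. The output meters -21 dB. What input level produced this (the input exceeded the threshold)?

Before make-up, the level was -21 − 5 = -26 dB.
The compressed level sits -26 − (-28) = 2 dB over threshold.
Undo the ratio: input overshoot = 2 × 2.5 = 5 dB, giving input = -23 dB.

-23 dB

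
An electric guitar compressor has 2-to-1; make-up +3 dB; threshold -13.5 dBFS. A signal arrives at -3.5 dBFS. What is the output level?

Overshoot: -3.5 − (-13.5) = 10 dB.
The 10 dB excess becomes 5 dB after 2:1 reduction.
Output = -13.5 + 5 = -8.5 dBFS; make-up adds 3 dB, giving -5.5 dBFS.

-5.5 dBFS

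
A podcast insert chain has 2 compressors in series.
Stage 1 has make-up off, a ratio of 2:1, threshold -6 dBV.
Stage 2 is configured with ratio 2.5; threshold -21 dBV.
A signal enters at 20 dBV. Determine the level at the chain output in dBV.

-9.8 dBV

Stage 1: 20 dBV is 26 dB over -6 dBV; at 2:1 that becomes 13 dB over, giving 7 dBV.
Stage 2: 7 dBV is 28 dB over -21 dBV; at 2.5:1 that becomes 11.2 dB over, giving -9.8 dBV.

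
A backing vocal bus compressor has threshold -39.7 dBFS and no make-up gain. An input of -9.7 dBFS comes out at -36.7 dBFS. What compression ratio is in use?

10:1

Input overshoot = -9.7 − (-39.7) = 30 dB; output overshoot = -36.7 − (-39.7) = 3 dB.
Ratio = 30 / 3 = 10.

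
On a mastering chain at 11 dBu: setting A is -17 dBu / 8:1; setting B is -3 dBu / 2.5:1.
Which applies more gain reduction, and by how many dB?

A: GR = 28 − 28/8 = 24.5 dB.
B: GR = 14 − 14/2.5 = 8.4 dB.
A applies 16.1 dB more gain reduction.

A, by 16.1 dB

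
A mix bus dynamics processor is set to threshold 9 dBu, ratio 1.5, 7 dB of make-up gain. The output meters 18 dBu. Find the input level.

Stripping the +7 dB make-up gives 11 dBu at the gain stage.
The compressed level sits 11 − 9 = 2 dB over threshold.
Before 1.5:1 compression the overshoot was 2 × 1.5 = 3 dB, so input = 9 + 3 = 12 dBu.

12 dBu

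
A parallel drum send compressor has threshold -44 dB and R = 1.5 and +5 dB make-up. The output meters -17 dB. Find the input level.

-11 dB

Stripping the +5 dB make-up gives -22 dB at the gain stage.
The compressed level sits -22 − (-44) = 22 dB over threshold.
Undo the ratio: input overshoot = 22 × 1.5 = 33 dB, giving input = -11 dB.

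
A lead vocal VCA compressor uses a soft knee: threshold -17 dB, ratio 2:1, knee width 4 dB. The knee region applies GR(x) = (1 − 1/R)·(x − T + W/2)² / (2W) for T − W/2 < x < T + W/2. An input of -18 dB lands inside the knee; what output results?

x − T + W/2 = -18 − (-17) + 2 = 1.
GR = (1 − 1/2) × 1² / 8 = 0.5 × 1 / 8 = 0.0625 dB.
Output = -18 − 0.0625 = -18.0625 dB.

-18.0625 dB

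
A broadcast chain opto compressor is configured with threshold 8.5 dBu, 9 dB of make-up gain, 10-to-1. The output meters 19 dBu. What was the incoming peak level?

23.5 dBu

Remove make-up: 19 − 9 = 10 dBu.
Post-compression overshoot = 10 − 8.5 = 1.5 dB.
Before 10:1 compression the overshoot was 1.5 × 10 = 15 dB, so input = 8.5 + 15 = 23.5 dBu.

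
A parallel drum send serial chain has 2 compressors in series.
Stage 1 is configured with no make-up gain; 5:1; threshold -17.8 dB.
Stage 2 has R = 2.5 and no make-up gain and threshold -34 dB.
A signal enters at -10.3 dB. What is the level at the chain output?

Stage 1: 7.5 dB above -17.8 dB, reduced 5:1 to 1.5 dB above → -16.3 dB.
Stage 2: -16.3 dB is 17.7 dB over -34 dB; at 2.5:1 that becomes 7.08 dB over, giving -26.92 dB.

-26.92 dB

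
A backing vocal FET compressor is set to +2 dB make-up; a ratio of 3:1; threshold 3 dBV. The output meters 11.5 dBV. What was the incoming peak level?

Stripping the +2 dB make-up gives 9.5 dBV at the gain stage.
Post-compression overshoot = 9.5 − 3 = 6.5 dB.
Undo the ratio: input overshoot = 6.5 × 3 = 19.5 dB, giving input = 22.5 dBV.

22.5 dBV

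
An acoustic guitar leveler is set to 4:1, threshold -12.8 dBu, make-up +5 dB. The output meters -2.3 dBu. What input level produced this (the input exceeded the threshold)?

9.2 dBu

Stripping the +5 dB make-up gives -7.3 dBu at the gain stage.
That's 5.5 dB above the -12.8 dBu threshold.
Before 4:1 compression the overshoot was 5.5 × 4 = 22 dB, so input = -12.8 + 22 = 9.2 dBu.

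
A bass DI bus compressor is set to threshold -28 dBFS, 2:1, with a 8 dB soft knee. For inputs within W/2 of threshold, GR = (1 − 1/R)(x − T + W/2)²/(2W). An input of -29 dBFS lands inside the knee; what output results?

-29.28125 dBFS

x − T + W/2 = -29 − (-28) + 4 = 3.
GR = (1 − 1/2) × 3² / 16 = 0.5 × 9 / 16 = 0.28125 dB.
Output = -29 − 0.28125 = -29.28125 dBFS.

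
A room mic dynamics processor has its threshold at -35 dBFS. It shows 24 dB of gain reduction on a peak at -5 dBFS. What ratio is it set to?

5:1

Input overshoot = -5 − (-35) = 30 dB.
Output overshoot = 30 − 24 = 6 dB.
Ratio = input overshoot / output overshoot = 30 / 6 = 5.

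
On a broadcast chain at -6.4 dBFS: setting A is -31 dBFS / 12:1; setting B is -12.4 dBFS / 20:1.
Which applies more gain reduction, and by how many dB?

A, by 16.85 dB

A: GR = 24.6 − 24.6/12 = 22.55 dB.
B: GR = 6 − 6/20 = 5.7 dB.
A applies 16.85 dB more gain reduction.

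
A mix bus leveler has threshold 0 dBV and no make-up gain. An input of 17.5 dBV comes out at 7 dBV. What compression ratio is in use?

2.5:1

Input overshoot = 17.5 − 0 = 17.5 dB; output overshoot = 7 − 0 = 7 dB.
Ratio = 17.5 / 7 = 2.5.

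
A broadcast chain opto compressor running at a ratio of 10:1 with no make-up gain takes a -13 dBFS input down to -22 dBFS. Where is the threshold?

-23 dBFS

Gain reduction = -13 − (-22) = 9 dB; output overshoot = GR / (R − 1) = 9 / 9 = 1 dB.
Threshold = output − output overshoot = -22 − 1 = -23 dBFS.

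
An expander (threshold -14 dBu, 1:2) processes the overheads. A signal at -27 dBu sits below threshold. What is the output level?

Undershoot = (-14) − (-27) = 13 dB.
At 1:2, that expands to 26 dB under threshold.
Output = -14 − 26 = -40 dBu.

-40 dBu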